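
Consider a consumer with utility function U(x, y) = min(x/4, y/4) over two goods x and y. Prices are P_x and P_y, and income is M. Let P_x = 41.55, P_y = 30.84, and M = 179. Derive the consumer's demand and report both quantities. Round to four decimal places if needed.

x* = 2.4727, y* = 2.4727

Demand: x*(P_x,P_y,M) = 4·M/(4·P_x + 4·P_y), y* = 4·M/(4·P_x + 4·P_y).
Here 4·41.55 + 4·30.84 = 289.56, giving x* = 2.4727 and y* = 2.4727.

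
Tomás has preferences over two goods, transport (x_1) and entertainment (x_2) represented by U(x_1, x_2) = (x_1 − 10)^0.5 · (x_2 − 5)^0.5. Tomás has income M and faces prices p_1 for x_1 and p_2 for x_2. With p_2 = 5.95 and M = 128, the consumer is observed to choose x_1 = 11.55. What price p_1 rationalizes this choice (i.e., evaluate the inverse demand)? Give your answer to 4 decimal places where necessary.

Let x_1' = x_1−10, x_2' = x_2−5. MRS = x_2'/x_1' = p_1/p_2.
Substituting into the budget: x_1* = 10 + 0.5·(M − 10·p_1 − 5·p_2)/p_1, and x_2* = 5 + 0.5·(…)/p_2.
Set x_1* = 11.55 in the demand function and solve for p_1: p_1 = 7.5.

p_1 = 7.5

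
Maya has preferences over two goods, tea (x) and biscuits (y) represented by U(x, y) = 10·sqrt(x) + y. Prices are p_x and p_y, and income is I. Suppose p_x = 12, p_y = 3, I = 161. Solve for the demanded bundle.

x* = 1.5625, y* = 47.4167

Utility is quasi-linear in y; the FOC for x is 5/√x = p_x/p_y.
Thus x* = (5·p_y/p_x)² — independent of I — with the rest of income spent on y.
Plugging in: x* = (5·3/12)² = 1.5625, y* = 47.4167.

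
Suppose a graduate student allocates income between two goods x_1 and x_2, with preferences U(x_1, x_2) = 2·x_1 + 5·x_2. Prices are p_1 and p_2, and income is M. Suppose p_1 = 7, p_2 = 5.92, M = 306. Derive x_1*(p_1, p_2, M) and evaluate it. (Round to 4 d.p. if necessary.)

x_1* = 0

Linear utility — the consumer picks whichever good has higher MU/price: 2/7 = 0.2857 vs 5/5.92 = 0.8446.
x_2 gives more utility per dollar, so spend all income on x_2: x_2* = M/p_2, x_1* = 0.
Numerically: x_1* = 0, x_2* = 51.6892.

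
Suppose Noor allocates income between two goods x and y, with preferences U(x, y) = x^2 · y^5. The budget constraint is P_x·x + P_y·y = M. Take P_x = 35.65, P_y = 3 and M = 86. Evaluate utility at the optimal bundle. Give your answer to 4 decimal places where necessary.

V = 1709966.293

The MRS is (2/5)·y/x. Set MRS = P_x/P_y.
Rearranging, P_y·y = (5/2)·P_x·x. Substituting into the budget gives P_x·x·(1 + (5/2)) = M.
Demand: x*(P_x,P_y,M) = 2/7·M/P_x and y* = 5/7·M/P_y.
At P_x=35.65, P_y=3, M=86: x* = 2/7·86/35.65 = 0.6892, y* = 20.4762.
Utility at the optimum: U(0.6892, 20.4762) = 1709966.293.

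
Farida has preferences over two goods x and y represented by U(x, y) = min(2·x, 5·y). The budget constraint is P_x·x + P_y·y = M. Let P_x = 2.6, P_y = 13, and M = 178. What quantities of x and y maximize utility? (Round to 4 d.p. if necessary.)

With perfect complements, no substitution: consume in ratio x:y = 5:2.
Budget: P_x·x + P_y·(2/5)·x = M, so (5·P_x + 2·P_y)·x = 5·M.
Demand: x*(P_x,P_y,M) = 5·M/(5·P_x + 2·P_y), y* = 2·M/(5·P_x + 2·P_y).
Here 5·2.6 + 2·13 = 39, giving x* = 22.8205 and y* = 9.1282.

x* = 22.8205, y* = 9.1282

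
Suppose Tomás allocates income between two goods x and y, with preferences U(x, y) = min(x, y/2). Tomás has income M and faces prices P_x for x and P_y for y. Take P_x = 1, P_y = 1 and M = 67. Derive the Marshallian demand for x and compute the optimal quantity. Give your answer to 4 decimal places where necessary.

x* = 22.3333

With perfect complements, no substitution: consume in ratio x:y = 1:2.
Budget: P_x·x + P_y·2·x = M, so (P_x + 2·P_y)·x = M.
Demand: x*(P_x,P_y,M) = M/(P_x + 2·P_y), y* = 2·M/(P_x + 2·P_y).
Here 1 + 2·1 = 3, giving x* = 22.3333.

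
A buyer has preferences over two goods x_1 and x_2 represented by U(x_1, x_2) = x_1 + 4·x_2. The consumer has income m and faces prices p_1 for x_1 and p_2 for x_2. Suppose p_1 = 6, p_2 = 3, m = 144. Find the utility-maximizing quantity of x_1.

Numerically: x_1* = 0, x_2* = 48.

x_1* = 0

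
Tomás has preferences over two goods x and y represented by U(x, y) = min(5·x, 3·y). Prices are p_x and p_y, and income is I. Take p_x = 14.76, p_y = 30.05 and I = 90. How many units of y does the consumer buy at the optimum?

Leontief preferences: the optimum is at the kink where x/3 = y/5, i.e. y = (5/3)·x.
Budget: p_x·x + p_y·(5/3)·x = I, so (3·p_x + 5·p_y)·x = 3·I.
Demand: x*(p_x,p_y,I) = 3·I/(3·p_x + 5·p_y), y* = 5·I/(3·p_x + 5·p_y).
Here 3·14.76 + 5·30.05 = 194.53, giving y* = 2.3133.

y* = 2.3133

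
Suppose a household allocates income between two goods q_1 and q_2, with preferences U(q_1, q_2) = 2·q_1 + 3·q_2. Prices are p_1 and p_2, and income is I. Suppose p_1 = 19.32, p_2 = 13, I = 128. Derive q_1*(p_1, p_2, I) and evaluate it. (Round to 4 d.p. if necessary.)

q_1* = 0

Perfect substitutes: compare marginal utility per dollar. 2/p_1 vs 3/p_2 → 0.1035 vs 0.2308.
q_2 gives more utility per dollar, so spend all income on q_2: q_2* = I/p_2, q_1* = 0.
Numerically: q_1* = 0, q_2* = 9.8462.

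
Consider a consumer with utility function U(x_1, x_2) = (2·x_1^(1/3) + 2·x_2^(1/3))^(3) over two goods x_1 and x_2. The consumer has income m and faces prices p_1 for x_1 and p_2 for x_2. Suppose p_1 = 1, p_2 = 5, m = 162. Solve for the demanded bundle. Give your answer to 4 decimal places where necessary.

x_1* = 111.9392, x_2* = 10.0122

MRS = MU_x_1/MU_x_2 = (x_2/x_1)^(2/3). Set equal to p_1/p_2.
Solve for the ratio: x_2/x_1 = [p_1/p_2]^(1.5).
With the ratio pinned down, the budget gives x_1* = m/(p_1 + p_2·(x_2/x_1)) and x_2* = (x_2/x_1)·x_1*.
Numerically x_2/x_1 = 0.089443, so x_1* = 162/(1 + 5·0.089443) = 111.9392 and x_2* = 0.089443·111.9392 = 10.0122.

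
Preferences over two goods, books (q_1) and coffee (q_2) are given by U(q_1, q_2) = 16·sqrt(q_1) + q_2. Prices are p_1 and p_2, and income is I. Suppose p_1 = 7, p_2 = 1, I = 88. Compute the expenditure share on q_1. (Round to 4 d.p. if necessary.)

Utility is quasi-linear in q_2; the FOC for q_1 is 8/√q_1 = p_1/p_2.
Thus q_1* = (8·p_2/p_1)² — independent of I — with the rest of income spent on q_2.
Plugging in: q_1* = (8·1/7)² = 1.3061, q_2* = 78.8571.
Expenditure on q_1: 7·1.3061 = 9.1429; share = 0.1039.

share on q_1 = 0.1039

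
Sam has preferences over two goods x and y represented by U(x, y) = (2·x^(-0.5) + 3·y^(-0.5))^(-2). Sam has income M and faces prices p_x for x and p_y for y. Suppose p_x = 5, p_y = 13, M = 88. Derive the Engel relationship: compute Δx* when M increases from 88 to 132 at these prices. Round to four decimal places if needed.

With the ratio pinned down, the budget gives x* = M/(p_x + p_y·(y/x)) and y* = (y/x)·x*.
Numerically y/x = 0.693019, so x* = 88/(5 + 13·0.693019) = 6.2816.
At M' = 132: x* = 9.4223. Change: 9.4223 − 6.2816 = 3.1408.

Δx* = 3.1408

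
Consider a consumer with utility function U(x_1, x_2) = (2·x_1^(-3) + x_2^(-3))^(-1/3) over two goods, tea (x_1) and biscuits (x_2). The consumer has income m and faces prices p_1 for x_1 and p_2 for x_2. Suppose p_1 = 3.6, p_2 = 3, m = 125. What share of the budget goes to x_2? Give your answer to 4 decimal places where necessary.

share on x_2 = 0.4231

MU_x_1 ∝ 2·x_1^(-4), MU_x_2 ∝ x_2^(-4), so MRS = 2·(x_2/x_1)^(4) = p_1/p_2.
Solve for the ratio: x_2/x_1 = [(1/2)·p_1/p_2]^(0.25).
With the ratio pinned down, the budget gives x_1* = m/(p_1 + p_2·(x_2/x_1)) and x_2* = (x_2/x_1)·x_1*.
Numerically x_2/x_1 = 0.880112, so x_1* = 125/(3.6 + 3·0.880112) = 20.031 and x_2* = 0.880112·20.031 = 17.6295.
Expenditure on x_2: 3·17.6295 = 52.8885; share = 0.4231.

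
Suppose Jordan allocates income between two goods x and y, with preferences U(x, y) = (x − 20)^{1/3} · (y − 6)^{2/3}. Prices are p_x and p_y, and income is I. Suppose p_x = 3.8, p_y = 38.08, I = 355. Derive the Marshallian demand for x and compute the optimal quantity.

Let x' = x−20, y' = y−6. MRS = (1/2)·y'/x' = p_x/p_y.
Substituting into the budget: x* = 20 + 1/3·(I − 20·p_x − 6·p_y)/p_x, and y* = 6 + 2/3·(…)/p_y.
Discretionary income = 355 − 20·3.8 − 6·38.08 = 50.52; x* = 20 + 1/3·50.52/3.8 = 24.4316.

x* = 24.4316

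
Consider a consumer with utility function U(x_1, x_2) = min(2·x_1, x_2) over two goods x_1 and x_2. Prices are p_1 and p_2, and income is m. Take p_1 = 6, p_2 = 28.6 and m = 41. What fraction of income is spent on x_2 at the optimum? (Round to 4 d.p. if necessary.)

Leontief preferences: the optimum is at the kink where x_1/1 = x_2/2, i.e. x_2 = 2·x_1.
Budget: p_1·x_1 + p_2·2·x_1 = m, so (p_1 + 2·p_2)·x_1 = m.
Demand: x_1*(p_1,p_2,m) = m/(p_1 + 2·p_2), x_2* = 2·m/(p_1 + 2·p_2).
Here 6 + 2·28.6 = 63.2, giving x_1* = 0.6487 and x_2* = 1.2975.
Expenditure on x_2: 28.6·1.2975 = 37.1076; share = 0.9051.

share on x_2 = 0.9051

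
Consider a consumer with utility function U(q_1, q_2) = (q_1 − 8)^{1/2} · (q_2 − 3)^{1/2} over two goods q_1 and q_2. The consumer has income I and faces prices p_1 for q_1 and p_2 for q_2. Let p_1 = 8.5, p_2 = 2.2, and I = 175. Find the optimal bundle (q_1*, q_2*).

q_1* = 13.9059, q_2* = 25.8182

Let q_1' = q_1−8, q_2' = q_2−3. MRS = q_2'/q_1' = p_1/p_2.
After buying the subsistence bundle (8, 3), a share 0.5 of the remaining income goes to q_1: q_1* = 8 + 0.5·(I − 8p_1 − 3p_2)/p_1.
Discretionary income = 175 − 8·8.5 − 3·2.2 = 100.4; q_1* = 8 + 0.5·100.4/8.5 = 13.9059; q_2* = 3 + 0.5·100.4/2.2 = 25.8182.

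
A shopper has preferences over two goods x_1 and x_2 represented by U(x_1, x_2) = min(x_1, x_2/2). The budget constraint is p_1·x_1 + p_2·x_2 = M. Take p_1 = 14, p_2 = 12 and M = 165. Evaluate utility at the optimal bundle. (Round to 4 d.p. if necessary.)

Demand: x_1*(p_1,p_2,M) = M/(p_1 + 2·p_2), x_2* = 2·M/(p_1 + 2·p_2).
Here 14 + 2·12 = 38, giving x_1* = 4.3421 and x_2* = 8.6842.
Utility at the optimum: U(4.3421, 8.6842) = 4.3421.

V = 4.3421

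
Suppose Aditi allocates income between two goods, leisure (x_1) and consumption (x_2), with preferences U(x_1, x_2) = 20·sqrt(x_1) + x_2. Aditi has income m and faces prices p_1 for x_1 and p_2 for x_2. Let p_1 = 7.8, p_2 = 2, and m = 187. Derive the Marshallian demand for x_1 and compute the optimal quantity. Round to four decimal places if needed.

x_1* = 6.5746

Utility is quasi-linear in x_2; the FOC for x_1 is 10/√x_1 = p_1/p_2.
Thus x_1* = (10·p_2/p_1)² — independent of m — with the rest of income spent on x_2.
Plugging in: x_1* = (10·2/7.8)² = 6.5746.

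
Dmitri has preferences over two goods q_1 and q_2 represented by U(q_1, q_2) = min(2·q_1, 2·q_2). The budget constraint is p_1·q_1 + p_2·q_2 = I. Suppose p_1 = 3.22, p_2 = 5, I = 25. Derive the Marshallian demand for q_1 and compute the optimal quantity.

With perfect complements, no substitution: consume in ratio q_1:q_2 = 2:2.
Budget: p_1·q_1 + p_2·q_1 = I, so (2·p_1 + 2·p_2)·q_1 = 2·I.
Demand: q_1*(p_1,p_2,I) = 2·I/(2·p_1 + 2·p_2), q_2* = 2·I/(2·p_1 + 2·p_2).
Here 2·3.22 + 2·5 = 16.44, giving q_1* = 3.0414.

q_1* = 3.0414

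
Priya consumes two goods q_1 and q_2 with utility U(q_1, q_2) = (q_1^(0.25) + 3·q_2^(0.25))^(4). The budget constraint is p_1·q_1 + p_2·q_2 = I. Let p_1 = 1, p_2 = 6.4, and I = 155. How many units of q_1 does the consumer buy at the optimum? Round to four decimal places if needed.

q_1* = 46.5406

MU_q_1 ∝ q_1^(-0.75), MU_q_2 ∝ 3·q_2^(-0.75), so MRS = (1/3)·(q_2/q_1)^(0.75) = p_1/p_2.
Hence q_2/q_1 = (3·p_1/p_2)^(1/(0.75)), i.e. raised to the 4/3 power.
With the ratio pinned down, the budget gives q_1* = I/(p_1 + p_2·(q_2/q_1)) and q_2* = (q_2/q_1)·q_1*.
Numerically q_2/q_1 = 0.364129, so q_1* = 155/(1 + 6.4·0.364129) = 46.5406.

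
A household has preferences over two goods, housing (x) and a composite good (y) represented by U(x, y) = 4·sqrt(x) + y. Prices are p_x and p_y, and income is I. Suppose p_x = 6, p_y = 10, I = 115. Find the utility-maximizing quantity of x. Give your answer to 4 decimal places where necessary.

MU_x = 2/√x, MU_y = 1. Tangency: 2/√x = p_x/p_y.
Solve: √x = 2·p_y/p_x, so x*(p_x,p_y) = (2·p_y/p_x)², and y* = (I − p_x·x*)/p_y.
Plugging in: x* = (2·10/6)² = 11.1111.

x* = 11.1111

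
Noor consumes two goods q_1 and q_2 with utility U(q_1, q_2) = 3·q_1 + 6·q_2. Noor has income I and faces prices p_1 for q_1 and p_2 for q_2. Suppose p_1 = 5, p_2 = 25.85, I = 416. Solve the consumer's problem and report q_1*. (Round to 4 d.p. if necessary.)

q_1* = 83.2

q_1 gives more utility per dollar, so spend all income on q_1: q_1* = I/p_1, q_2* = 0.
Numerically: q_1* = 83.2, q_2* = 0.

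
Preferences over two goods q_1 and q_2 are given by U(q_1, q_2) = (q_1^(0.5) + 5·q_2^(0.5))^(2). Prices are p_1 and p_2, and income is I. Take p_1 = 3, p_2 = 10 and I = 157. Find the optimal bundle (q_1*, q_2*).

q_1* = 6.1569, q_2* = 13.8529

From the CES first-order condition, (1/5)·(q_2/q_1)^(0.5) = p_1/p_2.
Hence q_2/q_1 = (5·p_1/p_2)^(1/(0.5)), i.e. raised to the 2 power.
With the ratio pinned down, the budget gives q_1* = I/(p_1 + p_2·(q_2/q_1)) and q_2* = (q_2/q_1)·q_1*.
Numerically q_2/q_1 = 2.25, so q_1* = 157/(3 + 10·2.25) = 6.1569 and q_2* = 2.25·6.1569 = 13.8529.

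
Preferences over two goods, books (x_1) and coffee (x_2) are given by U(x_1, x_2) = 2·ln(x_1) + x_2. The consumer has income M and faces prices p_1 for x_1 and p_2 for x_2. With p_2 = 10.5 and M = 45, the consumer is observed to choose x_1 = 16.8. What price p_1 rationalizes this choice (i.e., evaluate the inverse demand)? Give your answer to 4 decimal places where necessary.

p_1 = 1.25

MU_x_1 = 2/x_1, MU_x_2 = 1. Tangency: 2/x_1 = p_1/p_2.
So x_1*(p_1,p_2) = 2·p_2/p_1, independent of income; and x_2* = (M − 2·p_2)/p_2.
Set x_1* = 16.8 in the demand function and solve for p_1: p_1 = 1.25.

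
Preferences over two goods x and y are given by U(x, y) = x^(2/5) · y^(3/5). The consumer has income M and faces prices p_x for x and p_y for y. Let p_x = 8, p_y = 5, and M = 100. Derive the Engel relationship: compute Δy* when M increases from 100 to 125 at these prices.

Δy* = 3

Tangency: MRS = (2/3)·y/x = p_x/p_y.
Rearranging, p_y·y = (3/2)·p_x·x. Substituting into the budget gives p_x·x·(1 + (3/2)) = M.
Demand: x*(p_x,p_y,M) = 0.4·M/p_x and y* = 0.6·M/p_y.
At p_x=8, p_y=5, M=100: y* = 0.6·100/5 = 12.
At M' = 125: y* = 15. Change: 15 − 12 = 3.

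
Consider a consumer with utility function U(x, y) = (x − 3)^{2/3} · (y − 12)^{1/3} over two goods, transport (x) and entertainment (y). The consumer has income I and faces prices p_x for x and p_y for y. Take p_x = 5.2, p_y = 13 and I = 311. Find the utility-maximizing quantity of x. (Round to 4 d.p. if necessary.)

Let x' = x−3, y' = y−12. MRS = 2·y'/x' = p_x/p_y.
Substituting into the budget: x* = 3 + 2/3·(I − 3·p_x − 12·p_y)/p_x, and y* = 12 + 1/3·(…)/p_y.
Discretionary income = 311 − 3·5.2 − 12·13 = 139.4; x* = 3 + 2/3·139.4/5.2 = 20.8718.

x* = 20.8718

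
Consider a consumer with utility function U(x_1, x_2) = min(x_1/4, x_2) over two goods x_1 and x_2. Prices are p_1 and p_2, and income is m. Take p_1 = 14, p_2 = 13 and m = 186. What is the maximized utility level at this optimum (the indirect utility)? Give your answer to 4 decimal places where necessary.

Demand: x_1*(p_1,p_2,m) = 4·m/(4·p_1 + p_2), x_2* = m/(4·p_1 + p_2).
Here 4·14 + 13 = 69, giving x_1* = 10.7826 and x_2* = 2.6957.
Utility at the optimum: U(10.7826, 2.6957) = 2.6957.

V = 2.6957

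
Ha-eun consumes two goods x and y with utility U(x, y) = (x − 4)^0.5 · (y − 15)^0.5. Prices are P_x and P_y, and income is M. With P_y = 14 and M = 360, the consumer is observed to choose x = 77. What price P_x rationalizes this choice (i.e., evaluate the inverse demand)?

Let x' = x−4, y' = y−15. MRS = y'/x' = P_x/P_y.
Substituting into the budget: x* = 4 + 0.5·(M − 4·P_x − 15·P_y)/P_x, and y* = 15 + 0.5·(…)/P_y.
Set x* = 77 in the demand function and solve for P_x: P_x = 1.

P_x = 1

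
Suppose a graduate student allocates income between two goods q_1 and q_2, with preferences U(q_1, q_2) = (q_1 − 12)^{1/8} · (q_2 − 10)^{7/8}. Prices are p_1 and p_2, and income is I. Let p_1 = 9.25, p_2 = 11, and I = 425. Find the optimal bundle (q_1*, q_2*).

q_1* = 14.7568, q_2* = 26.2273

MRS = (1/7)·(q_2−10)/(q_1−12). Tangency with p_1/p_2 gives q_2−10 = 7·(p_1/p_2)·(q_1−12).
After buying the subsistence bundle (12, 10), a share 0.125 of the remaining income goes to q_1: q_1* = 12 + 0.125·(I − 12p_1 − 10p_2)/p_1.
Discretionary income = 425 − 12·9.25 − 10·11 = 204; q_1* = 12 + 0.125·204/9.25 = 14.7568; q_2* = 10 + 0.875·204/11 = 26.2273.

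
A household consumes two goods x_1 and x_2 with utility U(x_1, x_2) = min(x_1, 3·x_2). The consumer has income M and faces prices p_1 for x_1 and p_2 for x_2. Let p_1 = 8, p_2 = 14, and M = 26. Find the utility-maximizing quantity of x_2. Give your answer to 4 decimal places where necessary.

Demand: x_1*(p_1,p_2,M) = 3·M/(3·p_1 + p_2), x_2* = M/(3·p_1 + p_2).
Here 3·8 + 14 = 38, giving x_2* = 0.6842.

x_2* = 0.6842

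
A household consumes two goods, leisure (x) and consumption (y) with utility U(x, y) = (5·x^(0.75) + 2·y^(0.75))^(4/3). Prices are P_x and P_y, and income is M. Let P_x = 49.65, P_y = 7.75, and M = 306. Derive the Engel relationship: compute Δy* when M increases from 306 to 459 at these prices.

Δy* = 17.1884

From the CES first-order condition, (5/2)·(y/x)^(0.25) = P_x/P_y.
Solve for the ratio: y/x = [(2/5)·P_x/P_y]^(4).
With the ratio pinned down, the budget gives x* = M/(P_x + P_y·(y/x)) and y* = (y/x)·x*.
Numerically y/x = 43.123119, so x* = 306/(49.65 + 7.75·43.123119) = 0.7972 and y* = 43.123119·0.7972 = 34.3768.
At M' = 459: y* = 51.5652. Change: 51.5652 − 34.3768 = 17.1884.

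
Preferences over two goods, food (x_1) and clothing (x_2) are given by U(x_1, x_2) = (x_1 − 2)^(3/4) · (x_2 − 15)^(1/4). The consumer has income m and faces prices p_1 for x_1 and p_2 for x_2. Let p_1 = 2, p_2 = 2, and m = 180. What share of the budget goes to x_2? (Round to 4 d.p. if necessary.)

share on x_2 = 0.3694

Let x_1' = x_1−2, x_2' = x_2−15. MRS = 3·x_2'/x_1' = p_1/p_2.
After buying the subsistence bundle (2, 15), a share 0.75 of the remaining income goes to x_1: x_1* = 2 + 0.75·(m − 2p_1 − 15p_2)/p_1.
Discretionary income = 180 − 2·2 − 15·2 = 146; x_1* = 2 + 0.75·146/2 = 56.75; x_2* = 15 + 0.25·146/2 = 33.25.
Expenditure on x_2: 2·33.25 = 66.5; share = 0.3694.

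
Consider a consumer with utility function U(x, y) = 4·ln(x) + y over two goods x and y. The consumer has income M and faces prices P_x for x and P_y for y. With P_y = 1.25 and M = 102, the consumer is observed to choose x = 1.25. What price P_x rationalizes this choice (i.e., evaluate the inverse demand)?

MU_x = 4/x, MU_y = 1. Tangency: 4/x = P_x/P_y.
So x*(P_x,P_y) = 4·P_y/P_x, independent of income; and y* = (M − 4·P_y)/P_y.
Set x* = 1.25 in the demand function and solve for P_x: P_x = 4.

P_x = 4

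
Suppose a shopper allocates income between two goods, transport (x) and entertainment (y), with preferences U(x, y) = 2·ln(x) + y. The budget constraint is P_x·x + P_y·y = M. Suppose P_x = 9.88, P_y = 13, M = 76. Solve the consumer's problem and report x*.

x* = 2.6316

MU_x = 2/x, MU_y = 1. Tangency: 2/x = P_x/P_y.
So x*(P_x,P_y) = 2·P_y/P_x, independent of income; and y* = (M − 2·P_y)/P_y.
At the given prices: x* = 2·13/9.88 = 2.6316.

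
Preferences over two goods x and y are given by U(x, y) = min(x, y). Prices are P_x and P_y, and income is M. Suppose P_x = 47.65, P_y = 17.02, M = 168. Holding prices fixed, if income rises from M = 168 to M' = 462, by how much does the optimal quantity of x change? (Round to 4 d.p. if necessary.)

With perfect complements, no substitution: consume in ratio x:y = 1:1.
Budget: P_x·x + P_y·x = M, so (P_x + P_y)·x = M.
Demand: x*(P_x,P_y,M) = M/(P_x + P_y), y* = M/(P_x + P_y).
Here 47.65 + 17.02 = 64.67, giving x* = 2.5978.
At M' = 462: x* = 7.144. Change: 7.144 − 2.5978 = 4.5462.

Δx* = 4.5462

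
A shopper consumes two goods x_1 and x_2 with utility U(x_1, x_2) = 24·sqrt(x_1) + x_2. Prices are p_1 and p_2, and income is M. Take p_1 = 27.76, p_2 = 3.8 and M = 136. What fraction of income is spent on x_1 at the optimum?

Thus x_1* = (12·p_2/p_1)² — independent of M — with the rest of income spent on x_2.
Plugging in: x_1* = (12·3.8/27.76)² = 2.6983, x_2* = 16.0777.
Expenditure on x_1: 27.76·2.6983 = 74.9049; share = 0.5508.

share on x_1 = 0.5508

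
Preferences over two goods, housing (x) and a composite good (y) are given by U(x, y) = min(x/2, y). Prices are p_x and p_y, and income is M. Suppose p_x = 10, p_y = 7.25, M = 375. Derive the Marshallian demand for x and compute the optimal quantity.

x* = 27.5229

With perfect complements, no substitution: consume in ratio x:y = 2:1.
Budget: p_x·x + p_y·(1/2)·x = M, so (2·p_x + p_y)·x = 2·M.
Demand: x*(p_x,p_y,M) = 2·M/(2·p_x + p_y), y* = M/(2·p_x + p_y).
Here 2·10 + 7.25 = 27.25, giving x* = 27.5229.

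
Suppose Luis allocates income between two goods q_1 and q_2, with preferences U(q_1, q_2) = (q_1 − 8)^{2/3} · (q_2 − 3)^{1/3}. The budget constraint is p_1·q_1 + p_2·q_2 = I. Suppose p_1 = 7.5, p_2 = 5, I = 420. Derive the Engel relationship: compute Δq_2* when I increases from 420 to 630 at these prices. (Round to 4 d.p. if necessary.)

This is Cobb-Douglas in (q_1−8, q_2−3): tangency gives 2/3·p_2·(q_2−3) = 1/3·p_1·(q_1−8).
Substituting into the budget: q_1* = 8 + 2/3·(I − 8·p_1 − 3·p_2)/p_1, and q_2* = 3 + 1/3·(…)/p_2.
Discretionary income = 420 − 8·7.5 − 3·5 = 345; q_2* = 3 + 1/3·345/5 = 26.
At I' = 630: q_2* = 40. Change: 40 − 26 = 14.

Δq_2* = 14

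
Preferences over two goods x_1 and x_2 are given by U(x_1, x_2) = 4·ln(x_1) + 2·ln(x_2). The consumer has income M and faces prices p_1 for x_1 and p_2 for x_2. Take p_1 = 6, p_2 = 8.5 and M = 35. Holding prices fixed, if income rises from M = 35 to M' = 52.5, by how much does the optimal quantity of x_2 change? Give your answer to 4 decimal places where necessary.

The MRS is 2·x_2/x_1. Set MRS = p_1/p_2.
So 4·p_2·x_2 = 2·p_1·x_1; combined with the budget, a share 2/3 of income goes to x_1.
Demand: x_1*(p_1,p_2,M) = 2/3·M/p_1 and x_2* = 1/3·M/p_2.
At p_1=6, p_2=8.5, M=35: x_2* = 1/3·35/8.5 = 1.3725.
At M' = 52.5: x_2* = 2.0588. Change: 2.0588 − 1.3725 = 0.6863.

Δx_2* = 0.6863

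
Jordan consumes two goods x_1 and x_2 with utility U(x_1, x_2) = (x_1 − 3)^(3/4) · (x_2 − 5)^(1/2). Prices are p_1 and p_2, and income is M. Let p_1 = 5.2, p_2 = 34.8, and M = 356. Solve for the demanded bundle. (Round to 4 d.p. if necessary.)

x_1* = 22.2, x_2* = 6.9126

Let x_1' = x_1−3, x_2' = x_2−5. MRS = (3/2)·x_2'/x_1' = p_1/p_2.
After buying the subsistence bundle (3, 5), a share 0.6 of the remaining income goes to x_1: x_1* = 3 + 0.6·(M − 3p_1 − 5p_2)/p_1.
Discretionary income = 356 − 3·5.2 − 5·34.8 = 166.4; x_1* = 3 + 0.6·166.4/5.2 = 22.2; x_2* = 5 + 0.4·166.4/34.8 = 6.9126.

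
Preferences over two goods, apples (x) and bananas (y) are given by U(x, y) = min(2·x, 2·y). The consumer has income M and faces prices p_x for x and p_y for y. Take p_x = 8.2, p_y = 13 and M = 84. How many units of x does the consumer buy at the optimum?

Leontief preferences: the optimum is at the kink where x/2 = y/2, i.e. y = x.
Budget: p_x·x + p_y·x = M, so (2·p_x + 2·p_y)·x = 2·M.
Demand: x*(p_x,p_y,M) = 2·M/(2·p_x + 2·p_y), y* = 2·M/(2·p_x + 2·p_y).
Here 2·8.2 + 2·13 = 42.4, giving x* = 3.9623.

x* = 3.9623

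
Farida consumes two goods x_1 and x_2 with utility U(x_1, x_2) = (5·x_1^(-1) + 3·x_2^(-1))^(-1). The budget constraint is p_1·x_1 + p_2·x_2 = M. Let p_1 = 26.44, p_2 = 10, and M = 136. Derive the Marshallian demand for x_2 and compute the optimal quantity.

MRS = MU_x_1/MU_x_2 = (5/3)·(x_2/x_1)^(2). Set equal to p_1/p_2.
Hence x_2/x_1 = ((3/5)·p_1/p_2)^(1/(2)), i.e. raised to the 0.5 power.
With the ratio pinned down, the budget gives x_1* = M/(p_1 + p_2·(x_2/x_1)) and x_2* = (x_2/x_1)·x_1*.
Numerically x_2/x_1 = 1.259524, so x_1* = 136/(26.44 + 10·1.259524) = 3.484 and x_2* = 1.259524·3.484 = 4.3882.

x_2* = 4.3882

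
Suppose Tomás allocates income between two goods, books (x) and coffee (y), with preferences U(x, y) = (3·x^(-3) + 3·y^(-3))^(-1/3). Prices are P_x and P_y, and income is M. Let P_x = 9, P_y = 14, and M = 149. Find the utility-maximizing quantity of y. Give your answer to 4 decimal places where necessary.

MU_x ∝ 3·x^(-4), MU_y ∝ 3·y^(-4), so MRS = (y/x)^(4) = P_x/P_y.
Hence y/x = (P_x/P_y)^(1/(4)), i.e. raised to the 0.25 power.
With the ratio pinned down, the budget gives x* = M/(P_x + P_y·(y/x)) and y* = (y/x)·x*.
Numerically y/x = 0.895424, so x* = 149/(9 + 14·0.895424) = 6.9187 and y* = 0.895424·6.9187 = 6.1951.

y* = 6.1951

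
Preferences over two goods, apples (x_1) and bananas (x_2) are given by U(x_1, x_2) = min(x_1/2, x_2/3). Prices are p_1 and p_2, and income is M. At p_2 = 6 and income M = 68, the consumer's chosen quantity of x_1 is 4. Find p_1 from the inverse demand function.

p_1 = 8

With perfect complements, no substitution: consume in ratio x_1:x_2 = 2:3.
Budget: p_1·x_1 + p_2·(3/2)·x_1 = M, so (2·p_1 + 3·p_2)·x_1 = 2·M.
Demand: x_1*(p_1,p_2,M) = 2·M/(2·p_1 + 3·p_2), x_2* = 3·M/(2·p_1 + 3·p_2).
Set x_1* = 4 in the demand function and solve for p_1: p_1 = 8.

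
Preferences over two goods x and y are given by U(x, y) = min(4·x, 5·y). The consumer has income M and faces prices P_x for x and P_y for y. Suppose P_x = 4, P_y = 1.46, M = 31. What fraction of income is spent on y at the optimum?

Demand: x*(P_x,P_y,M) = 5·M/(5·P_x + 4·P_y), y* = 4·M/(5·P_x + 4·P_y).
Here 5·4 + 4·1.46 = 25.84, giving x* = 5.9985 and y* = 4.7988.
Expenditure on y: 1.46·4.7988 = 7.0062; share = 0.226.

share on y = 0.226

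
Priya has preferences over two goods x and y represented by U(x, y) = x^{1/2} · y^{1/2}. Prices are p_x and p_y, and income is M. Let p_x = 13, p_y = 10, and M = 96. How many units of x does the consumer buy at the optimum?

The MRS is y/x. Set MRS = p_x/p_y.
So 0.5·p_y·y = 0.5·p_x·x; combined with the budget, a share 0.5 of income goes to x.
Demand: x*(p_x,p_y,M) = 0.5·M/p_x and y* = 0.5·M/p_y.
At p_x=13, p_y=10, M=96: x* = 0.5·96/13 = 3.6923.

x* = 3.6923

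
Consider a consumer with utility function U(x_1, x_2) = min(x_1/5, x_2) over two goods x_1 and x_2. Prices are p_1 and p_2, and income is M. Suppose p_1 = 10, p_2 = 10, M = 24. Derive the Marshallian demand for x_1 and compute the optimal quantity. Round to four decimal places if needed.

Demand: x_1*(p_1,p_2,M) = 5·M/(5·p_1 + p_2), x_2* = M/(5·p_1 + p_2).
Here 5·10 + 10 = 60, giving x_1* = 2.

x_1* = 2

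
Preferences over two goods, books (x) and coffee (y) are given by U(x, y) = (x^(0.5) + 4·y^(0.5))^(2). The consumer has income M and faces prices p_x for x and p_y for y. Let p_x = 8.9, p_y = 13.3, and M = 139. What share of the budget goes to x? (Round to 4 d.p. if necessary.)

share on x = 0.0854

MU_x ∝ x^(-0.5), MU_y ∝ 4·y^(-0.5), so MRS = (1/4)·(y/x)^(0.5) = p_x/p_y.
Solve for the ratio: y/x = [4·p_x/p_y]^(2).
Substitute y = (y/x)·x into the budget: x* = M/(p_x + p_y·(y/x)).
Numerically y/x = 7.164679, so x* = 139/(8.9 + 13.3·7.164679) = 1.3341 and y* = 7.164679·1.3341 = 9.5584.
Expenditure on x: 8.9·1.3341 = 11.8735; share = 0.0854.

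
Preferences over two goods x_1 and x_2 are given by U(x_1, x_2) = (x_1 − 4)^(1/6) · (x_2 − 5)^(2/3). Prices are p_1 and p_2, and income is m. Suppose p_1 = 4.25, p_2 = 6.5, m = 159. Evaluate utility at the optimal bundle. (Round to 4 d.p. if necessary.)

MRS = (1/4)·(x_2−5)/(x_1−4). Tangency with p_1/p_2 gives x_2−5 = 4·(p_1/p_2)·(x_1−4).
After buying the subsistence bundle (4, 5), a share 0.2 of the remaining income goes to x_1: x_1* = 4 + 0.2·(m − 4p_1 − 5p_2)/p_1.
Discretionary income = 159 − 4·4.25 − 5·6.5 = 109.5; x_1* = 4 + 0.2·109.5/4.25 = 9.1529; x_2* = 5 + 0.8·109.5/6.5 = 18.4769.
Utility at the optimum: U(9.1529, 18.4769) = 7.4428.

V = 7.4428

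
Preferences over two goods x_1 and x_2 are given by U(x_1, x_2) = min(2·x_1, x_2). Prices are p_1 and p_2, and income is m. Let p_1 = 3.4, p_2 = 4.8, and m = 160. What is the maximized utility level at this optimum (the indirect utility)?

Leontief preferences: the optimum is at the kink where x_1/1 = x_2/2, i.e. x_2 = 2·x_1.
Budget: p_1·x_1 + p_2·2·x_1 = m, so (p_1 + 2·p_2)·x_1 = m.
Demand: x_1*(p_1,p_2,m) = m/(p_1 + 2·p_2), x_2* = 2·m/(p_1 + 2·p_2).
Here 3.4 + 2·4.8 = 13, giving x_1* = 12.3077 and x_2* = 24.6154.
Utility at the optimum: U(12.3077, 24.6154) = 24.6154.

V = 24.6154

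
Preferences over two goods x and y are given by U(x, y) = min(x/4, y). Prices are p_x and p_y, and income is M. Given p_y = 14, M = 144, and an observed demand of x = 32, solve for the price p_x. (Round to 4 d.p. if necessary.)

p_x = 1

Leontief preferences: the optimum is at the kink where x/4 = y/1, i.e. y = (1/4)·x.
Budget: p_x·x + p_y·(1/4)·x = M, so (4·p_x + p_y)·x = 4·M.
Demand: x*(p_x,p_y,M) = 4·M/(4·p_x + p_y), y* = M/(4·p_x + p_y).
Set x* = 32 in the demand function and solve for p_x: p_x = 1.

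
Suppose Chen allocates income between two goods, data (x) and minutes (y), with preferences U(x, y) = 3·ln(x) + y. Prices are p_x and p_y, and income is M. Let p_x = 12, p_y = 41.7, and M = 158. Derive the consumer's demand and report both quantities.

Set MRS = p_x/p_y: (3/x)/1 = p_x/p_y.
So x*(p_x,p_y) = 3·p_y/p_x, independent of income; and y* = (M − 3·p_y)/p_y.
At the given prices: x* = 3·41.7/12 = 10.425, and y* = 0.789.

x* = 10.425, y* = 0.789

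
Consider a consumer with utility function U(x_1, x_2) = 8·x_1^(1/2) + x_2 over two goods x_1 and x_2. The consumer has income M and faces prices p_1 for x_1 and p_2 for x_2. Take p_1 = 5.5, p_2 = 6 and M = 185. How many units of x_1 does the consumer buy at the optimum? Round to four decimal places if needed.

Set MRS = p_1/p_2: 4·x_1^(−1/2) = p_1/p_2.
Thus x_1* = (4·p_2/p_1)² — independent of M — with the rest of income spent on x_2.
Plugging in: x_1* = (4·6/5.5)² = 19.0413.

x_1* = 19.0413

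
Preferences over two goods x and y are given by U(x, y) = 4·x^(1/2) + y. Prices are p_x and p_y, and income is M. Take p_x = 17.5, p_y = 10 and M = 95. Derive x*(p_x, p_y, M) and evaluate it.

x* = 1.3061

Utility is quasi-linear in y; the FOC for x is 2/√x = p_x/p_y.
Thus x* = (2·p_y/p_x)² — independent of M — with the rest of income spent on y.
Plugging in: x* = (2·10/17.5)² = 1.3061.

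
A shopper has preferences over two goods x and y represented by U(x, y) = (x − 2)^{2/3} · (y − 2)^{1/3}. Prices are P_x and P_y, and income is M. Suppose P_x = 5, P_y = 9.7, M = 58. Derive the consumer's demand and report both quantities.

x* = 5.8133, y* = 2.9828

This is Cobb-Douglas in (x−2, y−2): tangency gives 2/3·P_y·(y−2) = 1/3·P_x·(x−2).
After buying the subsistence bundle (2, 2), a share 2/3 of the remaining income goes to x: x* = 2 + 2/3·(M − 2P_x − 2P_y)/P_x.
Discretionary income = 58 − 2·5 − 2·9.7 = 28.6; x* = 2 + 2/3·28.6/5 = 5.8133; y* = 2 + 1/3·28.6/9.7 = 2.9828.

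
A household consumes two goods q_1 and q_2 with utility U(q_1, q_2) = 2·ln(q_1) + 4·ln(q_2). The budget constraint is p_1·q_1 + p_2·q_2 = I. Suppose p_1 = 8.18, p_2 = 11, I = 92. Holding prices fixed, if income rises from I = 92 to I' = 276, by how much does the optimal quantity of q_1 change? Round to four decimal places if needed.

At p_1=8.18, p_2=11, I=92: q_1* = 1/3·92/8.18 = 3.749.
At I' = 276: q_1* = 11.2469. Change: 11.2469 − 3.749 = 7.498.

Δq_1* = 7.498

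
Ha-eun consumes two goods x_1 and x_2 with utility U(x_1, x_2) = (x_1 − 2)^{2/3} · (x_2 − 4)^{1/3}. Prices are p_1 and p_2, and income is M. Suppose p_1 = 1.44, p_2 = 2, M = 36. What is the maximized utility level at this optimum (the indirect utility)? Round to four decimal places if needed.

Let x_1' = x_1−2, x_2' = x_2−4. MRS = 2·x_2'/x_1' = p_1/p_2.
After buying the subsistence bundle (2, 4), a share 2/3 of the remaining income goes to x_1: x_1* = 2 + 2/3·(M − 2p_1 − 4p_2)/p_1.
Discretionary income = 36 − 2·1.44 − 4·2 = 25.12; x_1* = 2 + 2/3·25.12/1.44 = 13.6296; x_2* = 4 + 1/3·25.12/2 = 8.1867.
Utility at the optimum: U(13.6296, 8.1867) = 8.2731.

V = 8.2731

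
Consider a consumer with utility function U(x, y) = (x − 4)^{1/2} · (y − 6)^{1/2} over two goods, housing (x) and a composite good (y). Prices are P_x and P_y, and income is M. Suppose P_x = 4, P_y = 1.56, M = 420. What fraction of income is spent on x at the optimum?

This is Cobb-Douglas in (x−4, y−6): tangency gives 0.5·P_y·(y−6) = 0.5·P_x·(x−4).
After buying the subsistence bundle (4, 6), a share 0.5 of the remaining income goes to x: x* = 4 + 0.5·(M − 4P_x − 6P_y)/P_x.
Discretionary income = 420 − 4·4 − 6·1.56 = 394.64; x* = 4 + 0.5·394.64/4 = 53.33; y* = 6 + 0.5·394.64/1.56 = 132.4872.
Expenditure on x: 4·53.33 = 213.32; share = 0.5079.

share on x = 0.5079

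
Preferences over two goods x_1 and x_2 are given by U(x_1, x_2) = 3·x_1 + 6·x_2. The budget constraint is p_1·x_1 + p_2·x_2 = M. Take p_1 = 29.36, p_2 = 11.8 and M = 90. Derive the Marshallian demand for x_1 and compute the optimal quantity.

x_1* = 0

Linear utility — the consumer picks whichever good has higher MU/price: 3/29.36 = 0.1022 vs 6/11.8 = 0.5085.
x_2 gives more utility per dollar, so spend all income on x_2: x_2* = M/p_2, x_1* = 0.
Numerically: x_1* = 0, x_2* = 7.6271.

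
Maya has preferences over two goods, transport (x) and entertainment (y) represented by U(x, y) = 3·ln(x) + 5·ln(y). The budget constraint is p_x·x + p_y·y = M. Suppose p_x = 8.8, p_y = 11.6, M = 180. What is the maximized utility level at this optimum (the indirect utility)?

V = 17.4719

The MRS is (3/5)·y/x. Set MRS = p_x/p_y.
So 3·p_y·y = 5·p_x·x; combined with the budget, a share 0.375 of income goes to x.
Demand: x*(p_x,p_y,M) = 0.375·M/p_x and y* = 0.625·M/p_y.
At p_x=8.8, p_y=11.6, M=180: x* = 0.375·180/8.8 = 7.6705, y* = 9.6983.
Utility at the optimum: U(7.6705, 9.6983) = 17.4719.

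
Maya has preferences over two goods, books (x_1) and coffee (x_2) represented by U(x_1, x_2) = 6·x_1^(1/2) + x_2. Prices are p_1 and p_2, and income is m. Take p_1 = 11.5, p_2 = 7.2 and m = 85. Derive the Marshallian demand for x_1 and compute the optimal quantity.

MU_x_1 = 3/√x_1, MU_x_2 = 1. Tangency: 3/√x_1 = p_1/p_2.
Thus x_1* = (3·p_2/p_1)² — independent of m — with the rest of income spent on x_2.
Plugging in: x_1* = (3·7.2/11.5)² = 3.5279.

x_1* = 3.5279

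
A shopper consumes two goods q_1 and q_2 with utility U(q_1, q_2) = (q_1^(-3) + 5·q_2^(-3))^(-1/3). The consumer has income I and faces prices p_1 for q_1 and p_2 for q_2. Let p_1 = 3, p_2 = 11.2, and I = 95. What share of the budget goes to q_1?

share on q_1 = 0.1994

MU_q_1 ∝ q_1^(-4), MU_q_2 ∝ 5·q_2^(-4), so MRS = (1/5)·(q_2/q_1)^(4) = p_1/p_2.
Solve for the ratio: q_2/q_1 = [5·p_1/p_2]^(0.25).
With the ratio pinned down, the budget gives q_1* = I/(p_1 + p_2·(q_2/q_1)) and q_2* = (q_2/q_1)·q_1*.
Numerically q_2/q_1 = 1.075767, so q_1* = 95/(3 + 11.2·1.075767) = 6.3129 and q_2* = 1.075767·6.3129 = 6.7912.
Expenditure on q_1: 3·6.3129 = 18.9386; share = 0.1994.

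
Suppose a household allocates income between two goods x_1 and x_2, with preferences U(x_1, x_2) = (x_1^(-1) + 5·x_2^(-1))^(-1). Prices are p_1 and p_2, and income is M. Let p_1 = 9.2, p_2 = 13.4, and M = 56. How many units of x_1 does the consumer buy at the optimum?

x_1* = 1.6457

MU_x_1 ∝ x_1^(-2), MU_x_2 ∝ 5·x_2^(-2), so MRS = (1/5)·(x_2/x_1)^(2) = p_1/p_2.
Solve for the ratio: x_2/x_1 = [5·p_1/p_2]^(0.5).
Substitute x_2 = (x_2/x_1)·x_1 into the budget: x_1* = M/(p_1 + p_2·(x_2/x_1)).
Numerically x_2/x_1 = 1.852791, so x_1* = 56/(9.2 + 13.4·1.852791) = 1.6457.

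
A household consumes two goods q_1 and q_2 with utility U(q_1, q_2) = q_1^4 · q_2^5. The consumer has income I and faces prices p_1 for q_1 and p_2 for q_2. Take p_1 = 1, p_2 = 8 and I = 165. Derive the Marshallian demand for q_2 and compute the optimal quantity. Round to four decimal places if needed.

The MRS is (4/5)·q_2/q_1. Set MRS = p_1/p_2.
Rearranging, p_2·q_2 = (5/4)·p_1·q_1. Substituting into the budget gives p_1·q_1·(1 + (5/4)) = I.
Demand: q_1*(p_1,p_2,I) = 4/9·I/p_1 and q_2* = 5/9·I/p_2.
At p_1=1, p_2=8, I=165: q_2* = 5/9·165/8 = 11.4583.

q_2* = 11.4583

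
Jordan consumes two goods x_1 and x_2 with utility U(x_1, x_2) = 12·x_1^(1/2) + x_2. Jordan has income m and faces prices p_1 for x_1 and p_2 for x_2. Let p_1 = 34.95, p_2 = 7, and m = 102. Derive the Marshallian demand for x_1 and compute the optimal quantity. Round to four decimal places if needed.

x_1* = 1.4441

Solve: √x_1 = 6·p_2/p_1, so x_1*(p_1,p_2) = (6·p_2/p_1)², and x_2* = (m − p_1·x_1*)/p_2.
Plugging in: x_1* = (6·7/34.95)² = 1.4441.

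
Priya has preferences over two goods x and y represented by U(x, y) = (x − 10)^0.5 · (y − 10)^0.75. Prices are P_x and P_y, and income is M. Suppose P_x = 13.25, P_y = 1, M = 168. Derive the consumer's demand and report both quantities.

x* = 10.7698, y* = 25.3

MRS = (2/3)·(y−10)/(x−10). Tangency with P_x/P_y gives y−10 = (3/2)·(P_x/P_y)·(x−10).
Substituting into the budget: x* = 10 + 0.4·(M − 10·P_x − 10·P_y)/P_x, and y* = 10 + 0.6·(…)/P_y.
Discretionary income = 168 − 10·13.25 − 10·1 = 25.5; x* = 10 + 0.4·25.5/13.25 = 10.7698; y* = 10 + 0.6·25.5/1 = 25.3.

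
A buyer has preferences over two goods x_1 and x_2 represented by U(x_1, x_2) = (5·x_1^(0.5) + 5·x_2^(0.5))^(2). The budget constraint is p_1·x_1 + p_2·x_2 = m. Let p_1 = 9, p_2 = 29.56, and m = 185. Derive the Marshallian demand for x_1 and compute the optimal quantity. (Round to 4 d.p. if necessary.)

x_1* = 15.7578

Substitute x_2 = (x_2/x_1)·x_1 into the budget: x_1* = m/(p_1 + p_2·(x_2/x_1)).
Numerically x_2/x_1 = 0.092699, so x_1* = 185/(9 + 29.56·0.092699) = 15.7578.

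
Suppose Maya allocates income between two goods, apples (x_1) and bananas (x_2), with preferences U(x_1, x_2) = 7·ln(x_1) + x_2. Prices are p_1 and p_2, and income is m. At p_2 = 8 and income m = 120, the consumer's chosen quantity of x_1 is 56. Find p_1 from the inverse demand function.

Set MRS = p_1/p_2: (7/x_1)/1 = p_1/p_2.
So x_1*(p_1,p_2) = 7·p_2/p_1, independent of income; and x_2* = (m − 7·p_2)/p_2.
Set x_1* = 56 in the demand function and solve for p_1: p_1 = 1.

p_1 = 1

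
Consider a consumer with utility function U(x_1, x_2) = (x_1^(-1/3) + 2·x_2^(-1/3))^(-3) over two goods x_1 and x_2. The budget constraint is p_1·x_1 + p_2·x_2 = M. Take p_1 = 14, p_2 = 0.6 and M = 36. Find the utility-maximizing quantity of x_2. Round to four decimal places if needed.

MU_x_1 ∝ x_1^(-4/3), MU_x_2 ∝ 2·x_2^(-4/3), so MRS = (1/2)·(x_2/x_1)^(4/3) = p_1/p_2.
Hence x_2/x_1 = (2·p_1/p_2)^(1/(4/3)), i.e. raised to the 0.75 power.
With the ratio pinned down, the budget gives x_1* = M/(p_1 + p_2·(x_2/x_1)) and x_2* = (x_2/x_1)·x_1*.
Numerically x_2/x_1 = 17.854804, so x_1* = 36/(14 + 0.6·17.854804) = 1.4567 and x_2* = 17.854804·1.4567 = 26.0096.

x_2* = 26.0096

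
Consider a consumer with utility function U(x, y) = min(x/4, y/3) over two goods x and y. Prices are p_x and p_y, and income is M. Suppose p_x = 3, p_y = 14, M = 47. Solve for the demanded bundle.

x* = 3.4815, y* = 2.6111

Leontief preferences: the optimum is at the kink where x/4 = y/3, i.e. y = (3/4)·x.
Budget: p_x·x + p_y·(3/4)·x = M, so (4·p_x + 3·p_y)·x = 4·M.
Demand: x*(p_x,p_y,M) = 4·M/(4·p_x + 3·p_y), y* = 3·M/(4·p_x + 3·p_y).
Here 4·3 + 3·14 = 54, giving x* = 3.4815 and y* = 2.6111.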